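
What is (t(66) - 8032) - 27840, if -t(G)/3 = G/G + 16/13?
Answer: -466423/13 ≈ -35879.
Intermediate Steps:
t(G) = -87/13 (t(G) = -3*(G/G + 16/13) = -3*(1 + 16*(1/13)) = -3*(1 + 16/13) = -3*29/13 = -87/13)
(t(66) - 8032) - 27840 = (-87/13 - 8032) - 27840 = -104503/13 - 27840 = -466423/13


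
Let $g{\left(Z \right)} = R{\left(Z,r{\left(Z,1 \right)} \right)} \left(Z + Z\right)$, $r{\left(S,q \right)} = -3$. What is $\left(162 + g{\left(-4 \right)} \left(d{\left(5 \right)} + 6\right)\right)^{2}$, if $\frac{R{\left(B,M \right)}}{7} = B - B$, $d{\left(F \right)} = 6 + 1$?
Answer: $26244$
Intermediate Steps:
$d{\left(F \right)} = 7$
$R{\left(B,M \right)} = 0$ ($R{\left(B,M \right)} = 7 \left(B - B\right) = 7 \cdot 0 = 0$)
$g{\left(Z \right)} = 0$ ($g{\left(Z \right)} = 0 \left(Z + Z\right) = 0 \cdot 2 Z = 0$)
$\left(162 + g{\left(-4 \right)} \left(d{\left(5 \right)} + 6\right)\right)^{2} = \left(162 + 0 \left(7 + 6\right)\right)^{2} = \left(162 + 0 \cdot 13\right)^{2} = \left(162 + 0\right)^{2} = 162^{2} = 26244$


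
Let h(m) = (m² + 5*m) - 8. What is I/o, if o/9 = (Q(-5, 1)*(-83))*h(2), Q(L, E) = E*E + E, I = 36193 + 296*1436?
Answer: -461249/8964 ≈ -51.456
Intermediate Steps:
h(m) = -8 + m² + 5*m
I = 461249 (I = 36193 + 425056 = 461249)
Q(L, E) = E + E² (Q(L, E) = E² + E = E + E²)
o = -8964 (o = 9*(((1*(1 + 1))*(-83))*(-8 + 2² + 5*2)) = 9*(((1*2)*(-83))*(-8 + 4 + 10)) = 9*((2*(-83))*6) = 9*(-166*6) = 9*(-996) = -8964)
I/o = 461249/(-8964) = 461249*(-1/8964) = -461249/8964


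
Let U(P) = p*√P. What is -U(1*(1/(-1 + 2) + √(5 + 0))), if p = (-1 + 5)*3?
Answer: -12*√(1 + √5) ≈ -21.587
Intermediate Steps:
p = 12 (p = 4*3 = 12)
U(P) = 12*√P
-U(1*(1/(-1 + 2) + √(5 + 0))) = -12*√(1*(1/(-1 + 2) + √(5 + 0))) = -12*√(1*(1/1 + √5)) = -12*√(1*(1 + √5)) = -12*√(1 + √5)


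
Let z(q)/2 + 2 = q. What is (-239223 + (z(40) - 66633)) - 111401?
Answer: -417181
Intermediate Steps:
z(q) = -4 + 2*q
(-239223 + (z(40) - 66633)) - 111401 = (-239223 + ((-4 + 2*40) - 66633)) - 111401 = (-239223 + ((-4 + 80) - 66633)) - 111401 = (-239223 + (76 - 66633)) - 111401 = (-239223 - 66557) - 111401 = -305780 - 111401 = -417181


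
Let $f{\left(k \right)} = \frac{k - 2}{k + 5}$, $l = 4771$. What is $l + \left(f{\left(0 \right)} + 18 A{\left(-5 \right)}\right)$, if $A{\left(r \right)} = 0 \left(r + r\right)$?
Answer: $\frac{23853}{5} \approx 4770.6$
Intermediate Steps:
$A{\left(r \right)} = 0$ ($A{\left(r \right)} = 0 \cdot 2 r = 0$)
$f{\left(k \right)} = \frac{-2 + k}{5 + k}$
$l + \left(f{\left(0 \right)} + 18 A{\left(-5 \right)}\right) = 4771 + \left(\frac{-2 + 0}{5 + 0} + 18 \cdot 0\right) = 4771 + \left(\frac{1}{5} \left(-2\right) + 0\right) = 4771 + \left(- \frac{2}{5} + 0\right) = 4771 - \frac{2}{5} = \frac{23853}{5}$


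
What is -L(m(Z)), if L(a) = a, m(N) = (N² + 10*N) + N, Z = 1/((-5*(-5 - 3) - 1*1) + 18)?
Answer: -628/3249 ≈ -0.19329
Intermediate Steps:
Z = 1/57 (Z = 1/((-5*(-8) - 1) + 18) = 1/((40 - 1) + 18) = 1/(39 + 18) = 1/57 ≈ 0.017544)
m(N) = N² + 11*N
-L(m(Z)) = -(11 + 1/57)/57 = -628/(57*57) = -1*628/3249 = -628/3249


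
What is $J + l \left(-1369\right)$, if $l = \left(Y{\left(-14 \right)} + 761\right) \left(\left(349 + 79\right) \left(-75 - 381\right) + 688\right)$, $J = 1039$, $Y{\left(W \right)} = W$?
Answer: $198883611679$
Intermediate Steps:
$l = -145276560$ ($l = \left(-14 + 761\right) \left(\left(349 + 79\right) \left(-75 - 381\right) + 688\right) = 747 \left(428 \left(-456\right) + 688\right) = 747 \left(-195168 + 688\right) = 747 \left(-194480\right) = -145276560$)
$J + l \left(-1369\right) = 1039 - -198883610640 = 1039 + 198883610640 = 198883611679$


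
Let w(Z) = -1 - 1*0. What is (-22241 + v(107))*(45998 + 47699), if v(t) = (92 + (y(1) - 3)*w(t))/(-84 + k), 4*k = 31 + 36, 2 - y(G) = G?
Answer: -560608358885/269 ≈ -2.0840e+9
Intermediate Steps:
y(G) = 2 - G
w(Z) = -1 (w(Z) = -1 + 0 = -1)
k = 67/4 (k = (31 + 36)/4 = (1/4)*67 = 67/4 ≈ 16.750)
v(t) = -376/269 (v(t) = (92 + ((2 - 1*1) - 3)*(-1))/(-84 + 67/4) = (92 + ((2 - 1) - 3)*(-1))/(-269/4) = (92 + (1 - 3)*(-1))*(-4/269) = (92 - 2*(-1))*(-4/269) = (92 + 2)*(-4/269) = 94*(-4/269) = -376/269)
(-22241 + v(107))*(45998 + 47699) = (-22241 - 376/269)*(45998 + 47699) = -5983205/269*93697 = -560608358885/269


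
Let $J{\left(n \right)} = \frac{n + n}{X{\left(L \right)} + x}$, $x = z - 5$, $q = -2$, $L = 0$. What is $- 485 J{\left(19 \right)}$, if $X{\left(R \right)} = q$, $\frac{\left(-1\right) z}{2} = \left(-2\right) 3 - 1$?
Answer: $- \frac{18430}{7} \approx -2632.9$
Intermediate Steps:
$z = 14$ ($z = - 2 \left(\left(-2\right) 3 - 1\right) = - 2 \left(-6 - 1\right) = \left(-2\right) \left(-7\right) = 14$)
$X{\left(R \right)} = -2$
$x = 9$ ($x = 14 - 5 = 9$)
$J{\left(n \right)} = \frac{2 n}{7}$ ($J{\left(n \right)} = \frac{n + n}{-2 + 9} = \frac{2 n}{7}$)
$- 485 J{\left(19 \right)} = - 485 \cdot \frac{2}{7} \cdot 19 = \left(-485\right) \frac{38}{7} = - \frac{18430}{7}$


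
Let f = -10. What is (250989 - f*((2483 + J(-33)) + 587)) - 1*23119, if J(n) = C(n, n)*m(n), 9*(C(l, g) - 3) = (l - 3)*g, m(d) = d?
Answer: 214020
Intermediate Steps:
C(l, g) = 3 + g*(-3 + l)/9 (C(l, g) = 3 + ((l - 3)*g)/9 = 3 + ((-3 + l)*g)/9 = 3 + (g*(-3 + l))/9 = 3 + g*(-3 + l)/9)
J(n) = n*(3 - n/3 + n²/9) (J(n) = (3 - n/3 + n*n/9)*n = (3 - n/3 + n²/9)*n = n*(3 - n/3 + n²/9))
(250989 - f*((2483 + J(-33)) + 587)) - 1*23119 = (250989 - (-10)*((2483 + (⅑)*(-33)*(27 + (-33)² - 3*(-33))) + 587)) - 1*23119 = (250989 - (-10)*((2483 + (⅑)*(-33)*(27 + 1089 + 99)) + 587)) - 23119 = (250989 - (-10)*((2483 + (⅑)*(-33)*1215) + 587)) - 23119 = (250989 - (-10)*((2483 - 4455) + 587)) - 23119 = (250989 - (-10)*(-1972 + 587)) - 23119 = (250989 - (-10)*(-1385)) - 23119 = (250989 - 1*13850) - 23119 = (250989 - 13850) - 23119 = 237139 - 23119 = 214020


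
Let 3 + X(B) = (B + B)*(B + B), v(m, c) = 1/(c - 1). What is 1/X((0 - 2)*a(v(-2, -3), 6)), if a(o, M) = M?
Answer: 1/573 ≈ 0.0017452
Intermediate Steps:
v(m, c) = 1/(-1 + c)
X(B) = -3 + 4*B**2 (X(B) = -3 + (B + B)*(B + B) = -3 + (2*B)*(2*B) = -3 + 4*B**2)
1/X((0 - 2)*a(v(-2, -3), 6)) = 1/(-3 + 4*((0 - 2)*6)**2) = 1/(-3 + 4*(-2*6)**2) = 1/(-3 + 4*(-12)**2) = 1/(-3 + 4*144) = 1/(-3 + 576) = 1/573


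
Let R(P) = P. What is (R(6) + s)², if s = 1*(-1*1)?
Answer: 25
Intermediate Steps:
s = -1 (s = 1*(-1) = -1)
(R(6) + s)² = (6 - 1)² = 5² = 25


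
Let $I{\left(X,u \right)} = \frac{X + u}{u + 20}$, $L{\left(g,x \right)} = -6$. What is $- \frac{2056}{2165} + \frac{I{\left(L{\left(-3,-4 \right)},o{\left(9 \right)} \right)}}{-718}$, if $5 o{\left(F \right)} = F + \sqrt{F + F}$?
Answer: $- \frac{17507260849}{18440677610} - \frac{195 \sqrt{2}}{4258817} \approx -0.94945$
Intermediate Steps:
$o{\left(F \right)} = \frac{F}{5} + \frac{\sqrt{2} \sqrt{F}}{5}$ ($o{\left(F \right)} = \frac{F + \sqrt{F + F}}{5} = \frac{F + \sqrt{2 F}}{5} = \frac{F + \sqrt{2} \sqrt{F}}{5} = \frac{F}{5} + \frac{\sqrt{2} \sqrt{F}}{5}$)
$I{\left(X,u \right)} = \frac{X + u}{20 + u}$
$- \frac{2056}{2165} + \frac{I{\left(L{\left(-3,-4 \right)},o{\left(9 \right)} \right)}}{-718} = - \frac{2056}{2165} + \frac{\frac{1}{20 + \left(\frac{1}{5} \cdot 9 + \frac{\sqrt{2} \sqrt{9}}{5}\right)} \left(-6 + \left(\frac{1}{5} \cdot 9 + \frac{\sqrt{2} \sqrt{9}}{5}\right)\right)}{-718} = \left(-2056\right) \frac{1}{2165} + \frac{-6 + \left(\frac{9}{5} + \frac{1}{5} \sqrt{2} \cdot 3\right)}{20 + \left(\frac{9}{5} + \frac{1}{5} \sqrt{2} \cdot 3\right)} \left(- \frac{1}{718}\right) = - \frac{2056}{2165} + \frac{-6 + \left(\frac{9}{5} + \frac{3 \sqrt{2}}{5}\right)}{20 + \left(\frac{9}{5} + \frac{3 \sqrt{2}}{5}\right)} \left(- \frac{1}{718}\right) = - \frac{2056}{2165} + \frac{- \frac{21}{5} + \frac{3 \sqrt{2}}{5}}{\frac{109}{5} + \frac{3 \sqrt{2}}{5}} \left(- \frac{1}{718}\right) = - \frac{2056}{2165} - \frac{- \frac{21}{5} + \frac{3 \sqrt{2}}{5}}{718 \left(\frac{109}{5} + \frac{3 \sqrt{2}}{5}\right)}$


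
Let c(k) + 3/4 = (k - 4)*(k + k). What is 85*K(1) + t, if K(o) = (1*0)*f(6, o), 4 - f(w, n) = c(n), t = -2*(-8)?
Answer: 16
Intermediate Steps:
t = 16
c(k) = -3/4 + 2*k*(-4 + k) (c(k) = -3/4 + (k - 4)*(k + k) = -3/4 + (-4 + k)*(2*k) = -3/4 + 2*k*(-4 + k))
f(w, n) = 19/4 - 2*n**2 + 8*n (f(w, n) = 4 - (-3/4 - 8*n + 2*n**2) = 4 + (3/4 - 2*n**2 + 8*n) = 19/4 - 2*n**2 + 8*n)
K(o) = 0 (K(o) = (1*0)*(19/4 - 2*o**2 + 8*o) = 0*(19/4 - 2*o**2 + 8*o) = 0)
85*K(1) + t = 85*0 + 16 = 0 + 16 = 16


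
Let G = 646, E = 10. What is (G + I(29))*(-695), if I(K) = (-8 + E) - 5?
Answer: -446885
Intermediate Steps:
I(K) = -3 (I(K) = (-8 + 10) - 5 = 2 - 5 = -3)
(G + I(29))*(-695) = (646 - 3)*(-695) = 643*(-695) = -446885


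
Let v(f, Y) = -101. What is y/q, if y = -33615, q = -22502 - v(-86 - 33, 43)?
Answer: 3735/2489 ≈ 1.5006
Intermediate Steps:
q = -22401 (q = -22502 - 1*(-101) = -22502 + 101 = -22401)
y/q = -33615/(-22401) = -33615*(-1/22401) = 3735/2489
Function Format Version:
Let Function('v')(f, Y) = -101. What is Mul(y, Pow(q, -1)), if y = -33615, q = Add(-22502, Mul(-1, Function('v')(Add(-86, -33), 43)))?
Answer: Rational(3735, 2489) ≈ 1.5006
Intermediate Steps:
q = -22401 (q = Add(-22502, Mul(-1, -101)) = Add(-22502, 101) = -22401)
Mul(y, Pow(q, -1)) = Mul(-33615, Pow(-22401, -1)) = Mul(-33615, Rational(-1, 22401)) = Rational(3735, 2489)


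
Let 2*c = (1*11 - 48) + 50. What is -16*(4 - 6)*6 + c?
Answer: 397/2 ≈ 198.50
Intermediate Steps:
c = 13/2 (c = ((1*11 - 48) + 50)/2 = ((11 - 48) + 50)/2 = (-37 + 50)/2 = (½)*13 = 13/2 ≈ 6.5000)
-16*(4 - 6)*6 + c = -16*(4 - 6)*6 + 13/2 = -(-32)*6 + 13/2 = -16*(-12) + 13/2 = 192 + 13/2 = 397/2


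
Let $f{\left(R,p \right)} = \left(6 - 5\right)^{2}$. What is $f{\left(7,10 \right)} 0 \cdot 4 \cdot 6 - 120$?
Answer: $-120$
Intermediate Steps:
$f{\left(R,p \right)} = 1$ ($f{\left(R,p \right)} = 1^{2} = 1$)
$f{\left(7,10 \right)} 0 \cdot 4 \cdot 6 - 120 = 1 \cdot 0 \cdot 4 \cdot 6 - 120 = 1 \cdot 0 \cdot 6 - 120 = 1 \cdot 0 - 120 = 0 - 120 = -120$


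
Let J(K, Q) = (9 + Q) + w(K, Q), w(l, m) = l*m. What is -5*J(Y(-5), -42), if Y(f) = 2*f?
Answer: -1935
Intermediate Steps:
J(K, Q) = 9 + Q + K*Q (J(K, Q) = (9 + Q) + K*Q = 9 + Q + K*Q)
-5*J(Y(-5), -42) = -5*(9 - 42 + (2*(-5))*(-42)) = -5*(9 - 42 - 10*(-42)) = -5*(9 - 42 + 420) = -5*387 = -1935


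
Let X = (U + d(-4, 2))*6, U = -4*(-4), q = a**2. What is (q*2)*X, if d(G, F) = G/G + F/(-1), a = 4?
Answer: 2880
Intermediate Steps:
d(G, F) = 1 - F (d(G, F) = 1 + F*(-1) = 1 - F)
q = 16 (q = 4**2 = 16)
U = 16
X = 90 (X = (16 + (1 - 1*2))*6 = (16 + (1 - 2))*6 = (16 - 1)*6 = 15*6 = 90)
(q*2)*X = (16*2)*90 = 32*90 = 2880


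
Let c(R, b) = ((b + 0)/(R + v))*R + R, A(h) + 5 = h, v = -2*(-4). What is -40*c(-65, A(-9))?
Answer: 184600/57 ≈ 3238.6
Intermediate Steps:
v = 8
A(h) = -5 + h
c(R, b) = R + R*b/(8 + R) (c(R, b) = ((b + 0)/(R + 8))*R + R = (b/(8 + R))*R + R = R*b/(8 + R) + R = R + R*b/(8 + R))
-40*c(-65, A(-9)) = -(-2600)*(8 - 65 + (-5 - 9))/(8 - 65) = -(-2600)*(8 - 65 - 14)/(-57) = -(-2600)*(-1)*(-71)/57 = -40*(-4615/57) = 184600/57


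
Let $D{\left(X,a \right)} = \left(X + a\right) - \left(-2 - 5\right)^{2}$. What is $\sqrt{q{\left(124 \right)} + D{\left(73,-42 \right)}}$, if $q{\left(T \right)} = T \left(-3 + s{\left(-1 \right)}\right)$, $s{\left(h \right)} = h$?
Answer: $i \sqrt{514} \approx 22.672 i$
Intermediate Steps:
$D{\left(X,a \right)} = -49 + X + a$ ($D{\left(X,a \right)} = \left(X + a\right) - \left(-7\right)^{2} = \left(X + a\right) - 49 = -49 + X + a$)
$q{\left(T \right)} = - 4 T$ ($q{\left(T \right)} = T \left(-3 - 1\right) = T \left(-4\right) = - 4 T$)
$\sqrt{q{\left(124 \right)} + D{\left(73,-42 \right)}} = \sqrt{\left(-4\right) 124 - 18} = \sqrt{-496 - 18} = \sqrt{-514} = i \sqrt{514}$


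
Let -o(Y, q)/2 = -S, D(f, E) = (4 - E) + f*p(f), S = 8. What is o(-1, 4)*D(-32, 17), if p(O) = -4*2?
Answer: 3888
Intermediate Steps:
p(O) = -8
D(f, E) = 4 - E - 8*f (D(f, E) = (4 - E) + f*(-8) = (4 - E) - 8*f = 4 - E - 8*f)
o(Y, q) = 16 (o(Y, q) = -(-2)*8 = -2*(-8) = 16)
o(-1, 4)*D(-32, 17) = 16*(4 - 1*17 - 8*(-32)) = 16*(4 - 17 + 256) = 16*243 = 3888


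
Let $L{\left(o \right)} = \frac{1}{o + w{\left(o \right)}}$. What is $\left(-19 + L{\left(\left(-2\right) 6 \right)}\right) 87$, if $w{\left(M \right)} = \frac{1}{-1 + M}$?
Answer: $- \frac{260652}{157} \approx -1660.2$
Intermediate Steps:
$L{\left(o \right)} = \frac{1}{o + \frac{1}{-1 + o}}$
$\left(-19 + L{\left(\left(-2\right) 6 \right)}\right) 87 = \left(-19 + \frac{-1 - 12}{1 + \left(-2\right) 6 \left(-1 - 12\right)}\right) 87 = \left(-19 + \frac{-1 - 12}{1 - 12 \left(-1 - 12\right)}\right) 87 = \left(-19 + \frac{1}{1 - -156} \left(-13\right)\right) 87 = \left(-19 + \frac{1}{1 + 156} \left(-13\right)\right) 87 = \left(-19 + \frac{1}{157} \left(-13\right)\right) 87 = \left(-19 - \frac{13}{157}\right) 87 = \left(- \frac{2996}{157}\right) 87 = - \frac{260652}{157}$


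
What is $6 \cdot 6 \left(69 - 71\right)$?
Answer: $-72$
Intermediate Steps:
$6 \cdot 6 \left(69 - 71\right) = 36 \left(-2\right) = -72$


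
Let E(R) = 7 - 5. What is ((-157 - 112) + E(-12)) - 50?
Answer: -317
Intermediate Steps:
E(R) = 2
((-157 - 112) + E(-12)) - 50 = ((-157 - 112) + 2) - 50 = (-269 + 2) - 50 = -267 - 50 = -317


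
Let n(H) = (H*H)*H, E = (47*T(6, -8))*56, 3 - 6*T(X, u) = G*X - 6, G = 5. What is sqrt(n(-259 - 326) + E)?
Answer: I*sqrt(200210837) ≈ 14150.0*I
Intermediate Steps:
T(X, u) = 3/2 - 5*X/6 (T(X, u) = 1/2 - (5*X - 6)/6 = 1/2 - (-6 + 5*X)/6 = 1/2 + (1 - 5*X/6) = 3/2 - 5*X/6)
E = -9212 (E = (47*(3/2 - 5/6*6))*56 = (47*(3/2 - 5))*56 = (47*(-7/2))*56 = -329/2*56 = -9212)
n(H) = H**3 (n(H) = H**2*H = H**3)
sqrt(n(-259 - 326) + E) = sqrt((-259 - 326)**3 - 9212) = sqrt((-585)**3 - 9212) = sqrt(-200201625 - 9212) = sqrt(-200210837) = I*sqrt(200210837)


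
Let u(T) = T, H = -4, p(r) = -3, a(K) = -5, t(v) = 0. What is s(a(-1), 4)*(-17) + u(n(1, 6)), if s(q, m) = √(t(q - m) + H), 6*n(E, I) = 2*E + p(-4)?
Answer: -⅙ - 34*I ≈ -0.16667 - 34.0*I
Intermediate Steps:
n(E, I) = -½ + E/3 (n(E, I) = (2*E - 3)/6 = (-3 + 2*E)/6 = -½ + E/3)
s(q, m) = 2*I (s(q, m) = √(0 - 4) = √(-4) = 2*I)
s(a(-1), 4)*(-17) + u(n(1, 6)) = (2*I)*(-17) + (-½ + (⅓)*1) = -34*I + (-½ + ⅓) = -34*I - ⅙ = -⅙ - 34*I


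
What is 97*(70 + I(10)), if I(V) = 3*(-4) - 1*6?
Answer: 5044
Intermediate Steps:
I(V) = -18 (I(V) = -12 - 6 = -18)
97*(70 + I(10)) = 97*(70 - 18) = 97*52 = 5044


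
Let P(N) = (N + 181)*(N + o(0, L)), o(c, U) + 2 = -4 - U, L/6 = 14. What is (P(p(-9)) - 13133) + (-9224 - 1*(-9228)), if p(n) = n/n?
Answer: -29327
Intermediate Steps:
L = 84 (L = 6*14 = 84)
p(n) = 1
o(c, U) = -6 - U (o(c, U) = -2 + (-4 - U) = -6 - U)
P(N) = (-90 + N)*(181 + N) (P(N) = (N + 181)*(N + (-6 - 1*84)) = (181 + N)*(N + (-6 - 84)) = (181 + N)*(N - 90) = (181 + N)*(-90 + N) = (-90 + N)*(181 + N))
(P(p(-9)) - 13133) + (-9224 - 1*(-9228)) = ((-16290 + 1² + 91*1) - 13133) + (-9224 - 1*(-9228)) = ((-16290 + 1 + 91) - 13133) + (-9224 + 9228) = (-16198 - 13133) + 4 = -29331 + 4 = -29327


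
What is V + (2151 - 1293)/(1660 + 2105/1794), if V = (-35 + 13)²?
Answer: 1443929432/2980145 ≈ 484.52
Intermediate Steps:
V = 484 (V = (-22)² = 484)
V + (2151 - 1293)/(1660 + 2105/1794) = 484 + (2151 - 1293)/(1660 + 2105/1794) = 484 + 858/(1660 + 2105*(1/1794)) = 484 + 858/(1660 + 2105/1794) = 484 + 858/(2980145/1794) = 484 + 858*(1794/2980145) = 484 + 1539252/2980145 = 1443929432/2980145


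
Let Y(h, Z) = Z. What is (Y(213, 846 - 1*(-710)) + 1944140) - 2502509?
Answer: -556813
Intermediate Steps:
(Y(213, 846 - 1*(-710)) + 1944140) - 2502509 = ((846 - 1*(-710)) + 1944140) - 2502509 = ((846 + 710) + 1944140) - 2502509 = (1556 + 1944140) - 2502509 = 1945696 - 2502509 = -556813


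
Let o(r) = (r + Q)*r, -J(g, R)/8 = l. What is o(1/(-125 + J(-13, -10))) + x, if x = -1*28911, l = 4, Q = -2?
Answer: -712626924/24649 ≈ -28911.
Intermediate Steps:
J(g, R) = -32 (J(g, R) = -8*4 = -32)
x = -28911
o(r) = r*(-2 + r) (o(r) = (r - 2)*r = (-2 + r)*r = r*(-2 + r))
o(1/(-125 + J(-13, -10))) + x = (-2 + 1/(-125 - 32))/(-125 - 32) - 28911 = (-2 + 1/(-157))/(-157) - 28911 = -(-2 - 1/157)/157 - 28911 = -1/157*(-315/157) - 28911 = 315/24649 - 28911 = -712626924/24649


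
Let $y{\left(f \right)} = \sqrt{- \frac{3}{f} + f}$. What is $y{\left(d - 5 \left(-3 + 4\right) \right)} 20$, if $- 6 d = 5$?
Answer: $\frac{2 i \sqrt{234570}}{21} \approx 46.126 i$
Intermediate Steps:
$d = - \frac{5}{6}$ ($d = \left(- \frac{1}{6}\right) 5 = - \frac{5}{6} \approx -0.83333$)
$y{\left(f \right)} = \sqrt{f - \frac{3}{f}}$
$y{\left(d - 5 \left(-3 + 4\right) \right)} 20 = \sqrt{\left(- \frac{5}{6} - 5 \left(-3 + 4\right)\right) - \frac{3}{- \frac{5}{6} - 5 \left(-3 + 4\right)}} 20 = \sqrt{\left(- \frac{5}{6} - 5 \cdot 1\right) - \frac{3}{- \frac{5}{6} - 5 \cdot 1}} \cdot 20 = \sqrt{\left(- \frac{5}{6} - 5\right) - \frac{3}{- \frac{5}{6} - 5}} \cdot 20 = \sqrt{- \frac{35}{6} - \frac{3}{- \frac{35}{6}}} \cdot 20 = \sqrt{- \frac{35}{6} - - \frac{18}{35}} \cdot 20 = \sqrt{- \frac{35}{6} + \frac{18}{35}} \cdot 20 = \sqrt{- \frac{1117}{210}} \cdot 20 = \frac{i \sqrt{234570}}{210} \cdot 20 = \frac{2 i \sqrt{234570}}{21}$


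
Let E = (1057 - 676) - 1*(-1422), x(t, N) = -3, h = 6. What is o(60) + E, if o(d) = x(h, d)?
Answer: 1800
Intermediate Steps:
E = 1803 (E = 381 + 1422 = 1803)
o(d) = -3
o(60) + E = -3 + 1803 = 1800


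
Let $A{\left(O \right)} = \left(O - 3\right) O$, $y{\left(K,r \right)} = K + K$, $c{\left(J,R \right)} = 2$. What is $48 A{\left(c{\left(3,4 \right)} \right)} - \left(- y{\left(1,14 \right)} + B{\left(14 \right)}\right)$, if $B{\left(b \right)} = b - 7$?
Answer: $-101$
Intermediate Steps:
$y{\left(K,r \right)} = 2 K$
$B{\left(b \right)} = -7 + b$
$A{\left(O \right)} = O \left(-3 + O\right)$ ($A{\left(O \right)} = \left(-3 + O\right) O = O \left(-3 + O\right)$)
$48 A{\left(c{\left(3,4 \right)} \right)} - \left(- y{\left(1,14 \right)} + B{\left(14 \right)}\right) = 48 \cdot 2 \left(-3 + 2\right) + \left(2 \cdot 1 - \left(-7 + 14\right)\right) = 48 \cdot 2 \left(-1\right) + \left(2 - 7\right) = 48 \left(-2\right) + \left(2 - 7\right) = -96 - 5 = -101$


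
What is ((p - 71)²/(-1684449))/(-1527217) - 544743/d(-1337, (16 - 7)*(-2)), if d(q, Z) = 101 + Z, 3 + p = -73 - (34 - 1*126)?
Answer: -1401361798474586644/213519089319939 ≈ -6563.2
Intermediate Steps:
p = 16 (p = -3 + (-73 - (34 - 1*126)) = -3 + (-73 - (34 - 126)) = -3 + (-73 - 1*(-92)) = -3 + (-73 + 92) = -3 + 19 = 16)
((p - 71)²/(-1684449))/(-1527217) - 544743/d(-1337, (16 - 7)*(-2)) = ((16 - 71)²/(-1684449))/(-1527217) - 544743/(101 + (16 - 7)*(-2)) = ((-55)²*(-1/1684449))*(-1/1527217) - 544743/(101 + 9*(-2)) = (3025*(-1/1684449))*(-1/1527217) - 544743/(101 - 18) = -3025/1684449*(-1/1527217) - 544743/83 = 3025/2572519148433 - 544743*1/83 = 3025/2572519148433 - 544743/83 = -1401361798474586644/213519089319939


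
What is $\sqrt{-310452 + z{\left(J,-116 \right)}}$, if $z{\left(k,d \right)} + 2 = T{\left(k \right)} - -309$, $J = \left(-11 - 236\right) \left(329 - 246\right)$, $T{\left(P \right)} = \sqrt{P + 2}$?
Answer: $\sqrt{-310145 + i \sqrt{20499}} \approx 0.129 + 556.91 i$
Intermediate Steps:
$T{\left(P \right)} = \sqrt{2 + P}$
$J = -20501$ ($J = \left(-247\right) 83 = -20501$)
$z{\left(k,d \right)} = 307 + \sqrt{2 + k}$ ($z{\left(k,d \right)} = -2 + \left(\sqrt{2 + k} - -309\right) = -2 + \left(\sqrt{2 + k} + 309\right) = -2 + \left(309 + \sqrt{2 + k}\right) = 307 + \sqrt{2 + k}$)
$\sqrt{-310452 + z{\left(J,-116 \right)}} = \sqrt{-310452 + \left(307 + \sqrt{2 - 20501}\right)} = \sqrt{-310452 + \left(307 + \sqrt{-20499}\right)} = \sqrt{-310452 + \left(307 + i \sqrt{20499}\right)} = \sqrt{-310145 + i \sqrt{20499}}$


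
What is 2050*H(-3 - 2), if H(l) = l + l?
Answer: -20500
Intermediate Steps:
H(l) = 2*l
2050*H(-3 - 2) = 2050*(2*(-3 - 2)) = 2050*(2*(-5)) = 2050*(-10) = -20500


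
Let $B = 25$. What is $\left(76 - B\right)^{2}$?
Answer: $2601$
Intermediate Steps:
$\left(76 - B\right)^{2} = \left(76 - 25\right)^{2} = 51^{2} = 2601$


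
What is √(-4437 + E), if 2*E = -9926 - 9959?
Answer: I*√57518/2 ≈ 119.91*I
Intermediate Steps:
E = -19885/2 (E = (-9926 - 9959)/2 = (½)*(-19885) = -19885/2 ≈ -9942.5)
√(-4437 + E) = √(-4437 - 19885/2) = √(-28759/2) = I*√57518/2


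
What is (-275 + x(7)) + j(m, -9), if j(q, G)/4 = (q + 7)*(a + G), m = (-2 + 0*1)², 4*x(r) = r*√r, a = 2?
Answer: -583 + 7*√7/4 ≈ -578.37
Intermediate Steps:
x(r) = r^(3/2)/4 (x(r) = (r*√r)/4 = r^(3/2)/4)
m = 4 (m = (-2 + 0)² = (-2)² = 4)
j(q, G) = 4*(2 + G)*(7 + q) (j(q, G) = 4*((q + 7)*(2 + G)) = 4*((7 + q)*(2 + G)) = 4*((2 + G)*(7 + q)) = 4*(2 + G)*(7 + q))
(-275 + x(7)) + j(m, -9) = (-275 + 7^(3/2)/4) + (56 + 8*4 + 28*(-9) + 4*(-9)*4) = (-275 + (7*√7)/4) + (56 + 32 - 252 - 144) = (-275 + 7*√7/4) - 308 = -583 + 7*√7/4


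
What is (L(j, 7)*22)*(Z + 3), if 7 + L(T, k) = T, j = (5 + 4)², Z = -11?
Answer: -13024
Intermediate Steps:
j = 81 (j = 9² = 81)
L(T, k) = -7 + T
(L(j, 7)*22)*(Z + 3) = ((-7 + 81)*22)*(-11 + 3) = (74*22)*(-8) = 1628*(-8) = -13024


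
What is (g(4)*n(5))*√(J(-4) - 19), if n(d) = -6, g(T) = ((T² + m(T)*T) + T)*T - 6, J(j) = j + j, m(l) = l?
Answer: -2484*I*√3 ≈ -4302.4*I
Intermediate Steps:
J(j) = 2*j
g(T) = -6 + T*(T + 2*T²) (g(T) = ((T² + T*T) + T)*T - 6 = ((T² + T²) + T)*T - 6 = (2*T² + T)*T - 6 = (T + 2*T²)*T - 6 = T*(T + 2*T²) - 6 = -6 + T*(T + 2*T²))
(g(4)*n(5))*√(J(-4) - 19) = ((-6 + 4² + 2*4³)*(-6))*√(2*(-4) - 19) = ((-6 + 16 + 2*64)*(-6))*√(-8 - 19) = ((-6 + 16 + 128)*(-6))*√(-27) = (138*(-6))*(3*I*√3) = -2484*I*√3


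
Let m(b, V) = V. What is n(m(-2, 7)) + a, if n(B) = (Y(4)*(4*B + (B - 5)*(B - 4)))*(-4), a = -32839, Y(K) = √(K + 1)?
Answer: -32839 - 136*√5 ≈ -33143.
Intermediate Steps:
Y(K) = √(1 + K)
n(B) = -4*√5*(4*B + (-5 + B)*(-4 + B)) (n(B) = (√(1 + 4)*(4*B + (B - 5)*(B - 4)))*(-4) = (√5*(4*B + (-5 + B)*(-4 + B)))*(-4) = -4*√5*(4*B + (-5 + B)*(-4 + B)))
n(m(-2, 7)) + a = 4*√5*(-20 - 1*7² + 5*7) - 32839 = 4*√5*(-20 - 1*49 + 35) - 32839 = 4*√5*(-20 - 49 + 35) - 32839 = 4*√5*(-34) - 32839 = -136*√5 - 32839 = -32839 - 136*√5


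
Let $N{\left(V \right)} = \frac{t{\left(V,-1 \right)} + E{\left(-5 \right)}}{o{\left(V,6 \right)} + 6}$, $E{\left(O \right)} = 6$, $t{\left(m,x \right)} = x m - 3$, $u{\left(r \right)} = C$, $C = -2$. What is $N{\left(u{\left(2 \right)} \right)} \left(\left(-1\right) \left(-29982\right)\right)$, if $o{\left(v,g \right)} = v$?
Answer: $\frac{74955}{2} \approx 37478.0$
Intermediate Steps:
$u{\left(r \right)} = -2$
$t{\left(m,x \right)} = -3 + m x$ ($t{\left(m,x \right)} = m x - 3 = -3 + m x$)
$N{\left(V \right)} = \frac{3 - V}{6 + V}$ ($N{\left(V \right)} = \frac{\left(-3 + V \left(-1\right)\right) + 6}{V + 6} = \frac{\left(-3 - V\right) + 6}{6 + V} = \frac{3 - V}{6 + V}$)
$N{\left(u{\left(2 \right)} \right)} \left(\left(-1\right) \left(-29982\right)\right) = \frac{3 - -2}{6 - 2} \left(\left(-1\right) \left(-29982\right)\right) = \frac{3 + 2}{4} \cdot 29982 = \frac{1}{4} \cdot 5 \cdot 29982 = \frac{5}{4} \cdot 29982 = \frac{74955}{2}$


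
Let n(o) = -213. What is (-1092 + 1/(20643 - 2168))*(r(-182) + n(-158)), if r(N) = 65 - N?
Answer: -685939766/18475 ≈ -37128.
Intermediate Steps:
(-1092 + 1/(20643 - 2168))*(r(-182) + n(-158)) = (-1092 + 1/(20643 - 2168))*((65 - 1*(-182)) - 213) = (-1092 + 1/18475)*((65 + 182) - 213) = (-1092 + 1/18475)*(247 - 213) = -20174699/18475*34 = -685939766/18475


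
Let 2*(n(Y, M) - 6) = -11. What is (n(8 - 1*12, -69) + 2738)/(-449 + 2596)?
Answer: 5477/4294 ≈ 1.2755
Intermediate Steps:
n(Y, M) = 1/2 (n(Y, M) = 6 + (1/2)*(-11) = 6 - 11/2 = 1/2)
(n(8 - 1*12, -69) + 2738)/(-449 + 2596) = (1/2 + 2738)/(-449 + 2596) = (5477/2)/2147 = (5477/2)*(1/2147) = 5477/4294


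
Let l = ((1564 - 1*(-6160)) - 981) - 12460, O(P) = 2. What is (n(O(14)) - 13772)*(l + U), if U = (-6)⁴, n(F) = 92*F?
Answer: 60072548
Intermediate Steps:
l = -5717 (l = ((1564 + 6160) - 981) - 12460 = (7724 - 981) - 12460 = 6743 - 12460 = -5717)
U = 1296
(n(O(14)) - 13772)*(l + U) = (92*2 - 13772)*(-5717 + 1296) = (184 - 13772)*(-4421) = -13588*(-4421) = 60072548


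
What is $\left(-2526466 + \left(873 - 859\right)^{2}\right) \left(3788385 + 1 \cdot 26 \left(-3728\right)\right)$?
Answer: $-9325617075390$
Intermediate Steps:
$\left(-2526466 + \left(873 - 859\right)^{2}\right) \left(3788385 + 1 \cdot 26 \left(-3728\right)\right) = \left(-2526466 + 14^{2}\right) \left(3788385 + 26 \left(-3728\right)\right) = \left(-2526466 + 196\right) \left(3788385 - 96928\right) = \left(-2526270\right) 3691457 = -9325617075390$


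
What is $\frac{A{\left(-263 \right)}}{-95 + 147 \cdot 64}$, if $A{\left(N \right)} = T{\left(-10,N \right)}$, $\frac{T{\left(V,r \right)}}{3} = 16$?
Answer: $\frac{48}{9313} \approx 0.0051541$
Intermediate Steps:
$T{\left(V,r \right)} = 48$ ($T{\left(V,r \right)} = 3 \cdot 16 = 48$)
$A{\left(N \right)} = 48$
$\frac{A{\left(-263 \right)}}{-95 + 147 \cdot 64} = \frac{48}{-95 + 147 \cdot 64} = \frac{48}{-95 + 9408} = \frac{48}{9313}$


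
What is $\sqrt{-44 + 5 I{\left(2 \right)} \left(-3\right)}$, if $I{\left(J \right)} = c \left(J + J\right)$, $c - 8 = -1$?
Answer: $4 i \sqrt{29} \approx 21.541 i$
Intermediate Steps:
$c = 7$ ($c = 8 - 1 = 7$)
$I{\left(J \right)} = 14 J$ ($I{\left(J \right)} = 7 \left(J + J\right) = 7 \cdot 2 J = 14 J$)
$\sqrt{-44 + 5 I{\left(2 \right)} \left(-3\right)} = \sqrt{-44 + 5 \cdot 14 \cdot 2 \left(-3\right)} = \sqrt{-44 + 5 \cdot 28 \left(-3\right)} = \sqrt{-44 + 140 \left(-3\right)} = \sqrt{-44 - 420} = \sqrt{-464} = 4 i \sqrt{29}$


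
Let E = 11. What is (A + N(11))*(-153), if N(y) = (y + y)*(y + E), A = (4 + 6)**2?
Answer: -89352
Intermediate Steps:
A = 100 (A = 10**2 = 100)
N(y) = 2*y*(11 + y) (N(y) = (y + y)*(y + 11) = (2*y)*(11 + y) = 2*y*(11 + y))
(A + N(11))*(-153) = (100 + 2*11*(11 + 11))*(-153) = (100 + 2*11*22)*(-153) = (100 + 484)*(-153) = 584*(-153) = -89352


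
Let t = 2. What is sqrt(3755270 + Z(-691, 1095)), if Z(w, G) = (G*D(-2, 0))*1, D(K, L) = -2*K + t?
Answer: 4*sqrt(235115) ≈ 1939.5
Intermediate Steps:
D(K, L) = 2 - 2*K (D(K, L) = -2*K + 2 = 2 - 2*K)
Z(w, G) = 6*G (Z(w, G) = (G*(2 - 2*(-2)))*1 = (G*(2 + 4))*1 = (G*6)*1 = (6*G)*1 = 6*G)
sqrt(3755270 + Z(-691, 1095)) = sqrt(3755270 + 6*1095) = sqrt(3755270 + 6570) = sqrt(3761840) = 4*sqrt(235115)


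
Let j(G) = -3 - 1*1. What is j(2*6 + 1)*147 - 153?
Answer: -741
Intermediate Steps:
j(G) = -4 (j(G) = -3 - 1 = -4)
j(2*6 + 1)*147 - 153 = -4*147 - 153 = -588 - 153 = -741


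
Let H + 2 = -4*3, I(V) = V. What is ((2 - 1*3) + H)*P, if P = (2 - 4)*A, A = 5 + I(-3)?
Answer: 60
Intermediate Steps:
A = 2 (A = 5 - 3 = 2)
P = -4 (P = (2 - 4)*2 = -2*2 = -4)
H = -14 (H = -2 - 4*3 = -2 - 12 = -14)
((2 - 1*3) + H)*P = ((2 - 1*3) - 14)*(-4) = ((2 - 3) - 14)*(-4) = (-1 - 14)*(-4) = -15*(-4) = 60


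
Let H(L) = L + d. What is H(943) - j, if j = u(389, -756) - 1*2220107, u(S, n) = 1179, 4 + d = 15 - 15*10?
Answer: 2219732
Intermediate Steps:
d = -139 (d = -4 + (15 - 15*10) = -4 + (15 - 150) = -4 - 135 = -139)
H(L) = -139 + L (H(L) = L - 139 = -139 + L)
j = -2218928 (j = 1179 - 1*2220107 = 1179 - 2220107 = -2218928)
H(943) - j = (-139 + 943) - 1*(-2218928) = 804 + 2218928 = 2219732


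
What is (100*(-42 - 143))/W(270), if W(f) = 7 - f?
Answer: 18500/263 ≈ 70.342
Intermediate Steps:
(100*(-42 - 143))/W(270) = (100*(-42 - 143))/(7 - 1*270) = (100*(-185))/(7 - 270) = -18500/(-263) = -18500*(-1/263) = 18500/263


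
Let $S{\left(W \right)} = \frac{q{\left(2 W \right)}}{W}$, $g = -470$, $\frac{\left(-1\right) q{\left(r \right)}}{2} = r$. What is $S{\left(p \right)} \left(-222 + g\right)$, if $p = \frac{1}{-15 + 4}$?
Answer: $2768$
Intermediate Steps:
$q{\left(r \right)} = - 2 r$
$p = - \frac{1}{11}$ ($p = \frac{1}{-11} = - \frac{1}{11} \approx -0.090909$)
$S{\left(W \right)} = -4$ ($S{\left(W \right)} = \frac{\left(-2\right) 2 W}{W} = \frac{\left(-4\right) W}{W} = -4$)
$S{\left(p \right)} \left(-222 + g\right) = - 4 \left(-222 - 470\right) = \left(-4\right) \left(-692\right) = 2768$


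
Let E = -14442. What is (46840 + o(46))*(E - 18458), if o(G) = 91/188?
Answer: -1541051925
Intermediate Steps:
o(G) = 91/188 (o(G) = 91*(1/188) = 91/188)
(46840 + o(46))*(E - 18458) = (46840 + 91/188)*(-14442 - 18458) = (8806011/188)*(-32900) = -1541051925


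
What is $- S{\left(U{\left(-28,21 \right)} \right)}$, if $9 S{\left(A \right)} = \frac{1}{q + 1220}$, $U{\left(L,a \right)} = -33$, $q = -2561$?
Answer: $\frac{1}{12069} \approx 8.2857 \cdot 10^{-5}$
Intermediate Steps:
$S{\left(A \right)} = - \frac{1}{12069}$ ($S{\left(A \right)} = \frac{1}{9 \left(-2561 + 1220\right)} = \frac{1}{9 \left(-1341\right)} = \frac{1}{9} \left(- \frac{1}{1341}\right) = - \frac{1}{12069}$)
$- S{\left(U{\left(-28,21 \right)} \right)} = \left(-1\right) \left(- \frac{1}{12069}\right) = \frac{1}{12069}$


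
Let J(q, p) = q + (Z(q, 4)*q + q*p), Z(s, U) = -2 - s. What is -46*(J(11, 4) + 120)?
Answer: -1472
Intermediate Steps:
J(q, p) = q + p*q + q*(-2 - q) (J(q, p) = q + ((-2 - q)*q + q*p) = q + (q*(-2 - q) + p*q) = q + (p*q + q*(-2 - q)) = q + p*q + q*(-2 - q))
-46*(J(11, 4) + 120) = -46*(11*(-1 + 4 - 1*11) + 120) = -46*(11*(-1 + 4 - 11) + 120) = -46*(11*(-8) + 120) = -46*(-88 + 120) = -46*32 = -1472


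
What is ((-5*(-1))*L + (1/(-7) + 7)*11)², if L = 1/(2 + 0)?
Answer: 1190281/196 ≈ 6072.9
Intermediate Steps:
L = ½ (L = 1/2 = ½ ≈ 0.50000)
((-5*(-1))*L + (1/(-7) + 7)*11)² = (-5*(-1)*(½) + (1/(-7) + 7)*11)² = (5*(½) + (-⅐ + 7)*11)² = (5/2 + (48/7)*11)² = (5/2 + 528/7)² = (1091/14)² = 1190281/196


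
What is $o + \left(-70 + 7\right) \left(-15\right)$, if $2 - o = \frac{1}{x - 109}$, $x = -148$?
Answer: $\frac{243380}{257} \approx 947.0$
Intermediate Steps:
$o = \frac{515}{257}$ ($o = 2 - \frac{1}{-148 - 109} = 2 - \frac{1}{-257} = 2 - - \frac{1}{257} = 2 + \frac{1}{257} = \frac{515}{257} \approx 2.0039$)
$o + \left(-70 + 7\right) \left(-15\right) = \frac{515}{257} + \left(-70 + 7\right) \left(-15\right) = \frac{515}{257} - -945 = \frac{515}{257} + 945 = \frac{243380}{257}$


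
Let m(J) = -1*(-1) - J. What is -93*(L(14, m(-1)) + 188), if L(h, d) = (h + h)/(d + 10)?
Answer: -17701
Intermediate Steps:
m(J) = 1 - J
L(h, d) = 2*h/(10 + d) (L(h, d) = (2*h)/(10 + d) = 2*h/(10 + d))
-93*(L(14, m(-1)) + 188) = -93*(2*14/(10 + (1 - 1*(-1))) + 188) = -93*(2*14/(10 + (1 + 1)) + 188) = -93*(2*14/(10 + 2) + 188) = -93*(2*14/12 + 188) = -93*(2*14*(1/12) + 188) = -93*(7/3 + 188) = -93*571/3 = -17701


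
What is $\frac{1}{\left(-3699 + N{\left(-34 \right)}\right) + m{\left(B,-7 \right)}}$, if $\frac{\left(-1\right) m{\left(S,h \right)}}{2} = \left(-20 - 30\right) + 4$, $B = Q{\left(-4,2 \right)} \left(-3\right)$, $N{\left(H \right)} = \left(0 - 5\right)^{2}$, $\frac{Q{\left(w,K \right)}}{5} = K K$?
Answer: $- \frac{1}{3582} \approx -0.00027917$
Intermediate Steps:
$Q{\left(w,K \right)} = 5 K^{2}$ ($Q{\left(w,K \right)} = 5 K K = 5 K^{2}$)
$N{\left(H \right)} = 25$ ($N{\left(H \right)} = \left(-5\right)^{2} = 25$)
$B = -60$ ($B = 5 \cdot 2^{2} \left(-3\right) = 5 \cdot 4 \left(-3\right) = 20 \left(-3\right) = -60$)
$m{\left(S,h \right)} = 92$ ($m{\left(S,h \right)} = - 2 \left(\left(-20 - 30\right) + 4\right) = - 2 \left(-50 + 4\right) = \left(-2\right) \left(-46\right) = 92$)
$\frac{1}{\left(-3699 + N{\left(-34 \right)}\right) + m{\left(B,-7 \right)}} = \frac{1}{\left(-3699 + 25\right) + 92} = \frac{1}{-3674 + 92} = \frac{1}{-3582} = - \frac{1}{3582}$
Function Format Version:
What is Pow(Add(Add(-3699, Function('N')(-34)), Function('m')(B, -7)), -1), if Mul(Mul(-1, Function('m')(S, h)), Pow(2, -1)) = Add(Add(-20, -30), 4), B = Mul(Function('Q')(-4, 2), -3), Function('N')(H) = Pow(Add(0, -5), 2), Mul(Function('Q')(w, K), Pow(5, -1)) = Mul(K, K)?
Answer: Rational(-1, 3582) ≈ -0.00027917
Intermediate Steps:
Function('Q')(w, K) = Mul(5, Pow(K, 2)) (Function('Q')(w, K) = Mul(5, Mul(K, K)) = Mul(5, Pow(K, 2)))
Function('N')(H) = 25 (Function('N')(H) = Pow(-5, 2) = 25)
B = -60 (B = Mul(Mul(5, Pow(2, 2)), -3) = Mul(Mul(5, 4), -3) = Mul(20, -3) = -60)
Function('m')(S, h) = 92 (Function('m')(S, h) = Mul(-2, Add(Add(-20, -30), 4)) = Mul(-2, Add(-50, 4)) = Mul(-2, -46) = 92)
Pow(Add(Add(-3699, Function('N')(-34)), Function('m')(B, -7)), -1) = Pow(Add(Add(-3699, 25), 92), -1) = Pow(Add(-3674, 92), -1) = Pow(-3582, -1) = Rational(-1, 3582)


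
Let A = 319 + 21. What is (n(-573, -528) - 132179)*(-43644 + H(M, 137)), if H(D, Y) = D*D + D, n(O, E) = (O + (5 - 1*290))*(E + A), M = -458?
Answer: 4824905750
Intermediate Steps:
A = 340
n(O, E) = (-285 + O)*(340 + E) (n(O, E) = (O + (5 - 1*290))*(E + 340) = (O + (5 - 290))*(340 + E) = (O - 285)*(340 + E) = (-285 + O)*(340 + E))
H(D, Y) = D + D² (H(D, Y) = D² + D = D + D²)
(n(-573, -528) - 132179)*(-43644 + H(M, 137)) = ((-96900 - 285*(-528) + 340*(-573) - 528*(-573)) - 132179)*(-43644 - 458*(1 - 458)) = ((-96900 + 150480 - 194820 + 302544) - 132179)*(-43644 - 458*(-457)) = (161304 - 132179)*(-43644 + 209306) = 29125*165662 = 4824905750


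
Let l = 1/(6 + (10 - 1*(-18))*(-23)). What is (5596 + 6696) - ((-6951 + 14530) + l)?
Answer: 3006895/638 ≈ 4713.0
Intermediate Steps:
l = -1/638 (l = 1/(6 + (10 + 18)*(-23)) = 1/(6 + 28*(-23)) = 1/(6 - 644) = 1/(-638) = -1/638 ≈ -0.0015674)
(5596 + 6696) - ((-6951 + 14530) + l) = (5596 + 6696) - ((-6951 + 14530) - 1/638) = 12292 - (7579 - 1/638) = 12292 - 1*4835401/638 = 12292 - 4835401/638 = 3006895/638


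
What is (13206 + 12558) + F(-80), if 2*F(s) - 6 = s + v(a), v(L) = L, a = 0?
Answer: 25727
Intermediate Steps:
F(s) = 3 + s/2 (F(s) = 3 + (s + 0)/2 = 3 + s/2)
(13206 + 12558) + F(-80) = (13206 + 12558) + (3 + (½)*(-80)) = 25764 + (3 - 40) = 25764 - 37 = 25727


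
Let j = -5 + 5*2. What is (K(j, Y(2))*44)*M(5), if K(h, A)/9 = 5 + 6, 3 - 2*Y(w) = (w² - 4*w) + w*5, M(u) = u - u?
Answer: 0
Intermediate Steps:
j = 5 (j = -5 + 10 = 5)
M(u) = 0
Y(w) = 3/2 - w/2 - w²/2 (Y(w) = 3/2 - ((w² - 4*w) + w*5)/2 = 3/2 - ((w² - 4*w) + 5*w)/2 = 3/2 - (w + w²)/2 = 3/2 + (-w/2 - w²/2) = 3/2 - w/2 - w²/2)
K(h, A) = 99 (K(h, A) = 9*(5 + 6) = 9*11 = 99)
(K(j, Y(2))*44)*M(5) = (99*44)*0 = 4356*0 = 0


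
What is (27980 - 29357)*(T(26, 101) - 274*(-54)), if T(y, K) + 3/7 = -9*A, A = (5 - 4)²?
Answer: -142527762/7 ≈ -2.0361e+7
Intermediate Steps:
A = 1 (A = 1² = 1)
T(y, K) = -66/7 (T(y, K) = -3/7 - 9*1 = -3/7 - 9 = -66/7)
(27980 - 29357)*(T(26, 101) - 274*(-54)) = (27980 - 29357)*(-66/7 - 274*(-54)) = -1377*(-66/7 + 14796) = -1377*103506/7 = -142527762/7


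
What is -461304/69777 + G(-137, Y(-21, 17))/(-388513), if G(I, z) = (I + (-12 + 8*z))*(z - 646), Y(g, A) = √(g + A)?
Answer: -712401086/103866941 + 10634*I/388513 ≈ -6.8588 + 0.027371*I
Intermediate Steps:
Y(g, A) = √(A + g)
G(I, z) = (-646 + z)*(-12 + I + 8*z) (G(I, z) = (-12 + I + 8*z)*(-646 + z) = (-646 + z)*(-12 + I + 8*z))
-461304/69777 + G(-137, Y(-21, 17))/(-388513) = -461304/69777 + (7752 - 5180*√(17 - 21) - 646*(-137) + 8*(√(17 - 21))² - 137*√(17 - 21))/(-388513) = -461304*1/69777 + (7752 - 10360*I + 88502 + 8*(√(-4))² - 274*I)*(-1/388513) = -51256/7753 + (7752 - 10360*I + 88502 + 8*(2*I)² - 274*I)*(-1/388513) = -51256/7753 + (7752 - 10360*I + 88502 + 8*(-4) - 274*I)*(-1/388513) = -51256/7753 + (7752 - 10360*I + 88502 - 32 - 274*I)*(-1/388513) = -51256/7753 + (96222 - 10634*I)*(-1/388513) = -51256/7753 + (-3318/13397 + 10634*I/388513) = -712401086/103866941 + 10634*I/388513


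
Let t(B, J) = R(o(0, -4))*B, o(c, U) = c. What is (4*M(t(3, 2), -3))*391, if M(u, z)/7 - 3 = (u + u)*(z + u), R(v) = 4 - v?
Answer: 2397612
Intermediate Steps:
t(B, J) = 4*B (t(B, J) = (4 - 1*0)*B = (4 + 0)*B = 4*B)
M(u, z) = 21 + 14*u*(u + z) (M(u, z) = 21 + 7*((u + u)*(z + u)) = 21 + 7*((2*u)*(u + z)) = 21 + 7*(2*u*(u + z)) = 21 + 14*u*(u + z))
(4*M(t(3, 2), -3))*391 = (4*(21 + 14*(4*3)² + 14*(4*3)*(-3)))*391 = (4*(21 + 14*12² + 14*12*(-3)))*391 = (4*(21 + 14*144 - 504))*391 = (4*(21 + 2016 - 504))*391 = (4*1533)*391 = 6132*391 = 2397612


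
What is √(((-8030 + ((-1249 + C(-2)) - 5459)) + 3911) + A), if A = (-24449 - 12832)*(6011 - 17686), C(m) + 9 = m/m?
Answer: 2*√108811210 ≈ 20863.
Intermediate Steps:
C(m) = -8 (C(m) = -9 + m/m = -9 + 1 = -8)
A = 435255675 (A = -37281*(-11675) = 435255675)
√(((-8030 + ((-1249 + C(-2)) - 5459)) + 3911) + A) = √(((-8030 + ((-1249 - 8) - 5459)) + 3911) + 435255675) = √(((-8030 + (-1257 - 5459)) + 3911) + 435255675) = √(((-8030 - 6716) + 3911) + 435255675) = √((-14746 + 3911) + 435255675) = √(-10835 + 435255675) = √435244840 = 2*√108811210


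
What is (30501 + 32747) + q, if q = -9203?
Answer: 54045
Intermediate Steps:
(30501 + 32747) + q = (30501 + 32747) - 9203 = 63248 - 9203 = 54045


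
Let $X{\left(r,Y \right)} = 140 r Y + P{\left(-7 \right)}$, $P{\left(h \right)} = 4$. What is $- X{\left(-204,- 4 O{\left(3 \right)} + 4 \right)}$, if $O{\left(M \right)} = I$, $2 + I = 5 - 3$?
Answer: $114236$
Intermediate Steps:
$I = 0$ ($I = -2 + \left(5 - 3\right) = -2 + 2 = 0$)
$O{\left(M \right)} = 0$
$X{\left(r,Y \right)} = 4 + 140 Y r$ ($X{\left(r,Y \right)} = 140 r Y + 4 = 140 Y r + 4 = 4 + 140 Y r$)
$- X{\left(-204,- 4 O{\left(3 \right)} + 4 \right)} = - (4 + 140 \left(\left(-4\right) 0 + 4\right) \left(-204\right)) = - (4 + 140 \left(0 + 4\right) \left(-204\right)) = - (4 + 140 \cdot 4 \left(-204\right)) = - (4 - 114240) = \left(-1\right) \left(-114236\right) = 114236$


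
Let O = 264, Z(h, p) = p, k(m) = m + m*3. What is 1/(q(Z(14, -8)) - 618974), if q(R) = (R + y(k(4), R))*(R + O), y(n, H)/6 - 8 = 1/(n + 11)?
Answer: -9/5478094 ≈ -1.6429e-6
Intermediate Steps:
k(m) = 4*m (k(m) = m + 3*m = 4*m)
y(n, H) = 48 + 6/(11 + n) (y(n, H) = 48 + 6/(n + 11) = 48 + 6/(11 + n))
q(R) = (264 + R)*(434/9 + R) (q(R) = (R + 6*(89 + 8*(4*4))/(11 + 4*4))*(R + 264) = (R + 6*(89 + 8*16)/(11 + 16))*(264 + R) = (R + 6*(89 + 128)/27)*(264 + R) = (R + 6*(1/27)*217)*(264 + R) = (R + 434/9)*(264 + R) = (434/9 + R)*(264 + R) = (264 + R)*(434/9 + R))
1/(q(Z(14, -8)) - 618974) = 1/((38192/3 + (-8)² + (2810/9)*(-8)) - 618974) = 1/((38192/3 + 64 - 22480/9) - 618974) = 1/(92672/9 - 618974) = 1/(-5478094/9) = -9/5478094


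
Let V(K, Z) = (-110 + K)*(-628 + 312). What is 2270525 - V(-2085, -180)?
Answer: 1576905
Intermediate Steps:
V(K, Z) = 34760 - 316*K (V(K, Z) = (-110 + K)*(-316) = 34760 - 316*K)
2270525 - V(-2085, -180) = 2270525 - (34760 - 316*(-2085)) = 2270525 - (34760 + 658860) = 2270525 - 1*693620 = 2270525 - 693620 = 1576905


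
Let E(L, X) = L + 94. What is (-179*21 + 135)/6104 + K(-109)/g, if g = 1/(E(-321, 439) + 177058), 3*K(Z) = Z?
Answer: -14706505136/2289 ≈ -6.4249e+6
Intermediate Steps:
K(Z) = Z/3
E(L, X) = 94 + L
g = 1/176831 (g = 1/((94 - 321) + 177058) = 1/(-227 + 177058) = 1/176831 ≈ 5.6551e-6)
(-179*21 + 135)/6104 + K(-109)/g = (-179*21 + 135)/6104 + ((1/3)*(-109))/(1/176831) = (-3759 + 135)*(1/6104) - 109/3*176831 = -3624*1/6104 - 19274579/3 = -453/763 - 19274579/3 = -14706505136/2289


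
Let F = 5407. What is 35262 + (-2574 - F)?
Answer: 27281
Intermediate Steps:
35262 + (-2574 - F) = 35262 + (-2574 - 1*5407) = 35262 + (-2574 - 5407) = 35262 - 7981 = 27281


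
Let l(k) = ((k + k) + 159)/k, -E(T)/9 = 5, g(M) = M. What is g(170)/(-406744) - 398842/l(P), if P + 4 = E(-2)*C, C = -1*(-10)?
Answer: -36825436095361/152325628 ≈ -2.4175e+5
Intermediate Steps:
E(T) = -45 (E(T) = -9*5 = -45)
C = 10
P = -454 (P = -4 - 45*10 = -4 - 450 = -454)
l(k) = (159 + 2*k)/k (l(k) = (2*k + 159)/k = (159 + 2*k)/k)
g(170)/(-406744) - 398842/l(P) = 170/(-406744) - 398842/(2 + 159/(-454)) = 170*(-1/406744) - 398842/(2 + 159*(-1/454)) = -85/203372 - 398842/(2 - 159/454) = -85/203372 - 398842/749/454 = -85/203372 - 398842*454/749 = -85/203372 - 181074268/749 = -36825436095361/152325628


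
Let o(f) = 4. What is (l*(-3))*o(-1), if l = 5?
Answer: -60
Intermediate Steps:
(l*(-3))*o(-1) = (5*(-3))*4 = -15*4 = -60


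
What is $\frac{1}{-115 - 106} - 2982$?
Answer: $- \frac{659023}{221} \approx -2982.0$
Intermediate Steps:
$\frac{1}{-115 - 106} - 2982 = \frac{1}{-221} - 2982 = - \frac{1}{221} - 2982 = - \frac{659023}{221}$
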